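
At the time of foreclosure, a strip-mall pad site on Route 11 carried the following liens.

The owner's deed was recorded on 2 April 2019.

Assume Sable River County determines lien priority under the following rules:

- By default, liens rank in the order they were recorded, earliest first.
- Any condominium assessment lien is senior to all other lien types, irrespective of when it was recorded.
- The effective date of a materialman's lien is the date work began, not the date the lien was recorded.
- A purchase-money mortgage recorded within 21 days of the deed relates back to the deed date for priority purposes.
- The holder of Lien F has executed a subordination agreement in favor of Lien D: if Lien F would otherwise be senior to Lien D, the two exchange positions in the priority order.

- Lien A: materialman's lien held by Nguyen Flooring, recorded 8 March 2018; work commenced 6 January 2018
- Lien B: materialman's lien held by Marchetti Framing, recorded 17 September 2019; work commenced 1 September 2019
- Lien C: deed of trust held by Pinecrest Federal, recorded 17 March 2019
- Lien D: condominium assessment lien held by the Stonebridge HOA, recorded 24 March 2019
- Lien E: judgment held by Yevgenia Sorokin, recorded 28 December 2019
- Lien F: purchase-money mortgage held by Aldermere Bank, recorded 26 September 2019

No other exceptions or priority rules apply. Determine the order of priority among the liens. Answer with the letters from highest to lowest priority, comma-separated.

D, A, C, B, F, E

Effective dates after the stated exceptions: A is treated as recorded 6 January 2018, the work-commencement date; B relates back to 1 September 2019 (work commenced); F missed the 21-day window (177 days after the deed), so its recording date stands.
D, as a condominium assessment lien, has superpriority and ranks first.
Ordering the rest by effective date: A (6 January 2018), C (17 March 2019), B (1 September 2019), F (26 September 2019), E (28 December 2019).
F already ranks below D; the subordination has no effect.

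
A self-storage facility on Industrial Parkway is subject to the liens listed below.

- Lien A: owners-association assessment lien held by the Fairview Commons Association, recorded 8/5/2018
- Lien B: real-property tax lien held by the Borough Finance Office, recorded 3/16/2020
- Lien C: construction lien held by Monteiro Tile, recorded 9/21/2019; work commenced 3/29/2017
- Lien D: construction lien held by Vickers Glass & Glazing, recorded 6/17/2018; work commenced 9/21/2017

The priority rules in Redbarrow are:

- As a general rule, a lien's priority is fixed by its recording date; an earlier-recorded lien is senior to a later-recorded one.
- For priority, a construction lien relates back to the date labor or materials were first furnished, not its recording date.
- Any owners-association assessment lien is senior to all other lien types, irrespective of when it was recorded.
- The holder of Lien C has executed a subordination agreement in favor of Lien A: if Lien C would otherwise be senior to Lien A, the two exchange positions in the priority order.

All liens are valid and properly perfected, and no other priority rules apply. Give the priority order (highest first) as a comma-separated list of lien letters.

A, C, D, B

Effective dates: C's effective date is 3/29/2017, when work began; D's effective date is 9/21/2017, when work began.
A is an owners-association assessment lien, so it outranks all other liens regardless of date.
Ordering the rest by effective date: C (3/29/2017), D (9/21/2017), B (3/16/2020).
C is already junior to A, so the subordination agreement changes nothing.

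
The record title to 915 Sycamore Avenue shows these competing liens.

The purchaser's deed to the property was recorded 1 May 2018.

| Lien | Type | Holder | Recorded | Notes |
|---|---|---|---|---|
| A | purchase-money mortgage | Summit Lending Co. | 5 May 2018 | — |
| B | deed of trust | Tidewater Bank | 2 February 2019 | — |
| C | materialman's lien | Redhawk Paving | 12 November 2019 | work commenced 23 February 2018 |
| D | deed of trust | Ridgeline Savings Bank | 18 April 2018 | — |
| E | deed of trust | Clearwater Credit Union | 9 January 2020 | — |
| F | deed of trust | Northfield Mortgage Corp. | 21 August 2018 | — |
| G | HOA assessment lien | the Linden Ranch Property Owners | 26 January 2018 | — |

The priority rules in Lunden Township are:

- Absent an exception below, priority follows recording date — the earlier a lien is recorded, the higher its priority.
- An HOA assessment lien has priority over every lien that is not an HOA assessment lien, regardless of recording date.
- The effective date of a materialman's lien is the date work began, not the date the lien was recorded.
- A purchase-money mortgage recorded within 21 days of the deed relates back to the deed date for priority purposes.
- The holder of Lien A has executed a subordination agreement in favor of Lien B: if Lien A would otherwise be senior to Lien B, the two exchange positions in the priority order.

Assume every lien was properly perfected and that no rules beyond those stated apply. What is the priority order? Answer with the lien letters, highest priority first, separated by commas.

Adjusting effective dates: A's effective date is the deed date, 1 May 2018; C is treated as recorded 23 February 2018, the work-commencement date.
G is an HOA assessment lien, so it outranks all other liens regardless of date.
The other liens, earliest effective date first: C (23 February 2018), D (18 April 2018), A (1 May 2018), F (21 August 2018), B (2 February 2019), E (9 January 2020).
A would otherwise be senior to B, so under the subordination agreement A and B exchange positions.

G, C, D, B, F, A, E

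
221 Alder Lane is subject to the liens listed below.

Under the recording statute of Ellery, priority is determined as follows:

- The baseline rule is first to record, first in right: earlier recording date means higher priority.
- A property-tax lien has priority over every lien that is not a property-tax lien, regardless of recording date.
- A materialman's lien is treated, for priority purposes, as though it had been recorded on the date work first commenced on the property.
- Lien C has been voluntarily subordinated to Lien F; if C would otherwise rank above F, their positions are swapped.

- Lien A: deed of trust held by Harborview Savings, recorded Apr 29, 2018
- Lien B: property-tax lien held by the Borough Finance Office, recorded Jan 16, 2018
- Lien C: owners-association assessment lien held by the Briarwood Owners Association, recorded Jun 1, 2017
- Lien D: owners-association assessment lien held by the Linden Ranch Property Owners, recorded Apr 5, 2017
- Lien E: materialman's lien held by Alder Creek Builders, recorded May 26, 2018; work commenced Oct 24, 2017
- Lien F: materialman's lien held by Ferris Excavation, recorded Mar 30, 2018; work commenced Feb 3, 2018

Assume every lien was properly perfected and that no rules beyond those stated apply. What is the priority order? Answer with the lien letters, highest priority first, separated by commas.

B, D, F, E, C, A

Effective dates: E is treated as recorded Oct 24, 2017, the work-commencement date; F relates back to Feb 3, 2018 (work commenced).
As a property-tax lien, B is senior to every other lien.
The other liens, earliest effective date first: D (Apr 5, 2017), C (Jun 1, 2017), E (Oct 24, 2017), F (Feb 3, 2018), A (Apr 29, 2018).
C is senior to F before the subordination, so the two trade places.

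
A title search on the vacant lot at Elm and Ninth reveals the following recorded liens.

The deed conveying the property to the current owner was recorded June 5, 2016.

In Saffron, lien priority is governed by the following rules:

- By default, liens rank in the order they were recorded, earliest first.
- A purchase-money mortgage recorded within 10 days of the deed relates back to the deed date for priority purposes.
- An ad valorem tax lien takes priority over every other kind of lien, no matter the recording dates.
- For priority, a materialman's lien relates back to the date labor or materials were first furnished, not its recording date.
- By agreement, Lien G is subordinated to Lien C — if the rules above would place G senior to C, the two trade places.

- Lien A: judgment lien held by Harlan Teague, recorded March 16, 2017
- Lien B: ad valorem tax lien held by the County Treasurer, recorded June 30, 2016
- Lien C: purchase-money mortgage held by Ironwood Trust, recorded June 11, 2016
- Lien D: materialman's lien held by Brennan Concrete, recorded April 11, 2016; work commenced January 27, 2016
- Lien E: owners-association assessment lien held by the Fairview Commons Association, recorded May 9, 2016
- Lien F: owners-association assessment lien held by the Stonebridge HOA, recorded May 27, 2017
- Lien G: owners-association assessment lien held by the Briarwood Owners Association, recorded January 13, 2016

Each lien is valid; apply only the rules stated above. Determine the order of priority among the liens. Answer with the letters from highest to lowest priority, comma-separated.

First, effective dates: C was recorded within the 10-day window, so its effective date is the deed date June 5, 2016; D is treated as recorded January 27, 2016, the work-commencement date.
B, as an ad valorem tax lien, has superpriority and ranks first.
Ordering the rest by effective date: G (January 13, 2016), D (January 27, 2016), E (May 9, 2016), C (June 5, 2016), A (March 16, 2017), F (May 27, 2017).
The subordination applies — G was senior to C — so G and C swap.

B, C, D, E, G, A, F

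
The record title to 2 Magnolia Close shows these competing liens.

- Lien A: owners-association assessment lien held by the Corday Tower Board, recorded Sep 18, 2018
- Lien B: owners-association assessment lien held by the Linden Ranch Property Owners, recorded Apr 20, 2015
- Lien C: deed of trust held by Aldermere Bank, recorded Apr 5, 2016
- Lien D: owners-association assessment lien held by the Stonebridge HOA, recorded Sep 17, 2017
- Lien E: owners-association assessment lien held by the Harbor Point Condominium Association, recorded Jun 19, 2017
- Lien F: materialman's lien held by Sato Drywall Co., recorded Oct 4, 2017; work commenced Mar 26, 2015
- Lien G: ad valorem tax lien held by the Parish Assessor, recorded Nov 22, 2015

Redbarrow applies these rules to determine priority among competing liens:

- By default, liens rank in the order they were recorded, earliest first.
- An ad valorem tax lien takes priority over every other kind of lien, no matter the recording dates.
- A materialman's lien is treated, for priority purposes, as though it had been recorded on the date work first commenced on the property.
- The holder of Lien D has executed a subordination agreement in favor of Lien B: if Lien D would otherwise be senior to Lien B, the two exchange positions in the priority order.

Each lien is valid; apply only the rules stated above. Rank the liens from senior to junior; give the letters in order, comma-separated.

G, F, B, C, E, D, A

First, effective dates: F relates back to Mar 26, 2015 (work commenced).
As an ad valorem tax lien, G is senior to every other lien.
The other liens, earliest effective date first: F (Mar 26, 2015), B (Apr 20, 2015), C (Apr 5, 2016), E (Jun 19, 2017), D (Sep 17, 2017), A (Sep 18, 2018).
D already ranks below B; the subordination has no effect.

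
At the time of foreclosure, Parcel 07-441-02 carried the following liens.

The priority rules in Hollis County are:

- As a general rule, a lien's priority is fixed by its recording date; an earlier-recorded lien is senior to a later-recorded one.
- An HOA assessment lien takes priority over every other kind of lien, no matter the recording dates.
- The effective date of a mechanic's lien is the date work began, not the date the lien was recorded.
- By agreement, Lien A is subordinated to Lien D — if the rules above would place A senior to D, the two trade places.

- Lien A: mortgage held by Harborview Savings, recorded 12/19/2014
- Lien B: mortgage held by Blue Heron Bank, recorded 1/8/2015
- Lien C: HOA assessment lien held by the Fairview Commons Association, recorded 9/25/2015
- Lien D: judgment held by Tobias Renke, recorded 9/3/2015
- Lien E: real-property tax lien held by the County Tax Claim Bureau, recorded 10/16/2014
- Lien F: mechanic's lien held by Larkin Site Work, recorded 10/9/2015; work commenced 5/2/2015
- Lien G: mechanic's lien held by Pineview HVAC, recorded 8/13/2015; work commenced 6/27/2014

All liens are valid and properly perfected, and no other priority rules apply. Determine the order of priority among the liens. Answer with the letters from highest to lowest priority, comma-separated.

C, G, E, D, B, F, A

Adjusting effective dates: F is treated as recorded 5/2/2015, the work-commencement date; G's effective date is 6/27/2014, when work began.
C is an HOA assessment lien, so it outranks all other liens regardless of date.
Remaining liens by effective date: G (6/27/2014), E (10/16/2014), A (12/19/2014), B (1/8/2015), F (5/2/2015), D (9/3/2015).
Because A would otherwise rank above D, the subordination swaps them.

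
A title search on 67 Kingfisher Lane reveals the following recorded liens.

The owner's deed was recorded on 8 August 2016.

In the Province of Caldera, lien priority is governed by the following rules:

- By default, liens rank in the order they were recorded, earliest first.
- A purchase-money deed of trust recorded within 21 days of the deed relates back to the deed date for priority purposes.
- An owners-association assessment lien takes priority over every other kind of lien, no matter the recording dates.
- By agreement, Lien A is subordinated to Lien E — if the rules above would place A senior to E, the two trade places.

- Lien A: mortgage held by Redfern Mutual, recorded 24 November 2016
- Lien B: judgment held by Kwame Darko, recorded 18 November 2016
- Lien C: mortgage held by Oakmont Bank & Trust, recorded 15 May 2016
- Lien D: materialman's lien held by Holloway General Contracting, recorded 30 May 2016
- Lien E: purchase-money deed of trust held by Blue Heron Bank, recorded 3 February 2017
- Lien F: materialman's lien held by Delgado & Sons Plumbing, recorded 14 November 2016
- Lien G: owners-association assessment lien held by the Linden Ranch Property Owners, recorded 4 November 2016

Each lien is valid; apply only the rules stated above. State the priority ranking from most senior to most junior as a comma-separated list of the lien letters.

First, effective dates: E was recorded 179 days after the deed — beyond 21 days — so no relation-back applies.
As an owners-association assessment lien, G is senior to every other lien.
The other liens, earliest effective date first: C (15 May 2016), D (30 May 2016), F (14 November 2016), B (18 November 2016), A (24 November 2016), E (3 February 2017).
A would otherwise be senior to E, so under the subordination agreement A and E exchange positions.

G, C, D, F, B, E, A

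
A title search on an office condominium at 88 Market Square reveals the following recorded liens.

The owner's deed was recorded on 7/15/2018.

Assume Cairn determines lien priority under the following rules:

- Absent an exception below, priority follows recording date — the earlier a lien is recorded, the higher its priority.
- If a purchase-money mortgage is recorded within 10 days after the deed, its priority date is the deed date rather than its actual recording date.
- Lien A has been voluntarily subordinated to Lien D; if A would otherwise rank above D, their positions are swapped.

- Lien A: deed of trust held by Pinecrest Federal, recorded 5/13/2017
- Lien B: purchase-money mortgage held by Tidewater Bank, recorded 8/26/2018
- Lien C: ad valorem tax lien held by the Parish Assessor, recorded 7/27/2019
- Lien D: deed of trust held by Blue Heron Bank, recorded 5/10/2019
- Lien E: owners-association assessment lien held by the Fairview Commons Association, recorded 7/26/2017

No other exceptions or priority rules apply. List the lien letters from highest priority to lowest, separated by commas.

Adjusting effective dates: B missed the 10-day window (42 days after the deed), so its recording date stands.
Sorted by effective date: A (5/13/2017), E (7/26/2017), B (8/26/2018), D (5/10/2019), C (7/27/2019).
The subordination applies — A was senior to D — so A and D swap.

D, E, B, A, C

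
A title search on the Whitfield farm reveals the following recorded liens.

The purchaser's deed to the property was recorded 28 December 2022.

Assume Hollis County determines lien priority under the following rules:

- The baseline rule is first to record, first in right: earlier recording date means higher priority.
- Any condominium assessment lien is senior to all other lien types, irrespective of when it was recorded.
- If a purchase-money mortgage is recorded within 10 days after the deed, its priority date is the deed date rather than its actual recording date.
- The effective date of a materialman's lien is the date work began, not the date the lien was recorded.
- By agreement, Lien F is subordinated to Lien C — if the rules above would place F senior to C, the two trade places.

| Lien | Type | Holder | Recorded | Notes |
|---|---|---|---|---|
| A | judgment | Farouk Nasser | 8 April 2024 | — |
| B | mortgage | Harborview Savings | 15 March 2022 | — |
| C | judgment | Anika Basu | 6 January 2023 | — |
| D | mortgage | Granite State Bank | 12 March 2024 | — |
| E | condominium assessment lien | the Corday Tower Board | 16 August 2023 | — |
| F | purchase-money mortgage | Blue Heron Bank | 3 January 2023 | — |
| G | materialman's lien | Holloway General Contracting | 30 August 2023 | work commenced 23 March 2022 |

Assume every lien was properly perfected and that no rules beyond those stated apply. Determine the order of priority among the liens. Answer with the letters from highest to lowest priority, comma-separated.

E, B, G, C, F, D, A

Adjusting effective dates: F's effective date is the deed date, 28 December 2022; G's effective date is 23 March 2022, when work began.
E is a condominium assessment lien, so it outranks all other liens regardless of date.
Ordering the rest by effective date: B (15 March 2022), G (23 March 2022), F (28 December 2022), C (6 January 2023), D (12 March 2024), A (8 April 2024).
F would otherwise be senior to C, so under the subordination agreement F and C exchange positions.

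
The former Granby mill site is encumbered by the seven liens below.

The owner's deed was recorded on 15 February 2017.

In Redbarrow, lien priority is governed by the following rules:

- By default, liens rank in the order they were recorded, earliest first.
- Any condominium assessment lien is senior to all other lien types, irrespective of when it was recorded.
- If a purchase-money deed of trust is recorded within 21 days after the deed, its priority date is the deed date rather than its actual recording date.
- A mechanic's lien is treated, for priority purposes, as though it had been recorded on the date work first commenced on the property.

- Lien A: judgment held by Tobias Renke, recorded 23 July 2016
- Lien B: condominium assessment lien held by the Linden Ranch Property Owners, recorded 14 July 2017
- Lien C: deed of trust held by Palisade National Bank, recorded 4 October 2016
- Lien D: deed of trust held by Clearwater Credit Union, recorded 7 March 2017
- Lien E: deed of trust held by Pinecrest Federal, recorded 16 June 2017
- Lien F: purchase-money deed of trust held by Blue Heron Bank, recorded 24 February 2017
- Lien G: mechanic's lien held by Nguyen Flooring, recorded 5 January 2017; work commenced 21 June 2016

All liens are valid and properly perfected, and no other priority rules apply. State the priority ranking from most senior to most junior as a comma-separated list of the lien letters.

Adjusting effective dates: F's effective date is the deed date, 15 February 2017; G is treated as recorded 21 June 2016, the work-commencement date.
B, as a condominium assessment lien, has superpriority and ranks first.
Among the remaining liens, by effective date: G (21 June 2016), A (23 July 2016), C (4 October 2016), F (15 February 2017), D (7 March 2017), E (16 June 2017).

B, G, A, C, F, D, E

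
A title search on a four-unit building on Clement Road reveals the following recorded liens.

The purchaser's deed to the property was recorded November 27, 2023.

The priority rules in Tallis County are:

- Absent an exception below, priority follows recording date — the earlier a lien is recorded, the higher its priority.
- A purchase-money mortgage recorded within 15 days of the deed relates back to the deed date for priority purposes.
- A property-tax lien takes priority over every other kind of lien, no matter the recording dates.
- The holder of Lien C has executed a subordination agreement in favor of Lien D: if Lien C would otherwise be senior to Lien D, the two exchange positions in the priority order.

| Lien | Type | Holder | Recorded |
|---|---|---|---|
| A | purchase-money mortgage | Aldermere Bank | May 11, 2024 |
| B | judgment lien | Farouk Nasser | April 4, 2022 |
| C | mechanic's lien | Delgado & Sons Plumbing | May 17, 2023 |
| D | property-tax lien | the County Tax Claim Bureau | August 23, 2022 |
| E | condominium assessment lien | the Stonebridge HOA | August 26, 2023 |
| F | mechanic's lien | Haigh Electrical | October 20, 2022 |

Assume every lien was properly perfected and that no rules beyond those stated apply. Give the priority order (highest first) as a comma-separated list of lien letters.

Adjusting effective dates: A was recorded 166 days after the deed — beyond 15 days — so no relation-back applies.
As a property-tax lien, D is senior to every other lien.
Ordering the rest by effective date: B (April 4, 2022), F (October 20, 2022), C (May 17, 2023), E (August 26, 2023), A (May 11, 2024).
Since C is not senior to D, the subordination leaves the order unchanged.

D, B, F, C, E, A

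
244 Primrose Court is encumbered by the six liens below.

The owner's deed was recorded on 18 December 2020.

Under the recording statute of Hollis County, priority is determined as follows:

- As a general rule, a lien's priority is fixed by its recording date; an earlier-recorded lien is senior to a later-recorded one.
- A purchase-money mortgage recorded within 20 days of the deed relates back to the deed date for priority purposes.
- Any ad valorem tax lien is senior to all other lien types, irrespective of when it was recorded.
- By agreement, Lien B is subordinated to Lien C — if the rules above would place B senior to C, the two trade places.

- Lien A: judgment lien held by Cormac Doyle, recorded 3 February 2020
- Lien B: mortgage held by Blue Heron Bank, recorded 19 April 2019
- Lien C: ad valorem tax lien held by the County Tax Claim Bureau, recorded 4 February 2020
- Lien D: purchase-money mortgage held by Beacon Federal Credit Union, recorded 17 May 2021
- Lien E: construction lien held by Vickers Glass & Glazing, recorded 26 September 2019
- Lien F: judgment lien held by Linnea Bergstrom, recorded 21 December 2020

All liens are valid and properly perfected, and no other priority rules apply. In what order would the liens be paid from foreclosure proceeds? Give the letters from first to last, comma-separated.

C, B, E, A, F, D

First, effective dates: D was recorded 150 days after the deed — beyond 20 days — so no relation-back applies.
C is an ad valorem tax lien and takes priority over every other lien.
Remaining liens by effective date: B (19 April 2019), E (26 September 2019), A (3 February 2020), F (21 December 2020), D (17 May 2021).
B already ranks below C; the subordination has no effect.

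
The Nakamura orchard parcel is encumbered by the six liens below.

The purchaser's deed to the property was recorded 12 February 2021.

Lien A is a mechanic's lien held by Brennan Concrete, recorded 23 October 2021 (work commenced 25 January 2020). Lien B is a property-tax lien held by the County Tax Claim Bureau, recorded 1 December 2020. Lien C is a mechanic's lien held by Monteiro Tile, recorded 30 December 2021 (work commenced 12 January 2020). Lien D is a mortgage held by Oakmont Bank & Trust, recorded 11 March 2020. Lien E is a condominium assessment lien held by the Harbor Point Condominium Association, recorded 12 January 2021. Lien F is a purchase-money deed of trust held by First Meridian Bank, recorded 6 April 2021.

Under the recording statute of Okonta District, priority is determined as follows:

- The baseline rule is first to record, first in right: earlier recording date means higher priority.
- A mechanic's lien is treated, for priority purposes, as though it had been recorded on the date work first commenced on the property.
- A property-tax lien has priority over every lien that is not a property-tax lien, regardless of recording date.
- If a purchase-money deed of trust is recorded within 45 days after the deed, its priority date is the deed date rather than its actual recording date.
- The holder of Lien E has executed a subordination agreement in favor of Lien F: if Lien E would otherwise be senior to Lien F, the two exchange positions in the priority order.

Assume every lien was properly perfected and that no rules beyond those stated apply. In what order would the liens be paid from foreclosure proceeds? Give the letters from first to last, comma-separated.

Effective dates: A's effective date is 25 January 2020, when work began; C's effective date is 12 January 2020, when work began; F was recorded 53 days after the deed, outside the 45-day window, so it keeps its recording date.
B, as a property-tax lien, has superpriority and ranks first.
Ordering the rest by effective date: C (12 January 2020), A (25 January 2020), D (11 March 2020), E (12 January 2021), F (6 April 2021).
E is senior to F before the subordination, so the two trade places.

B, C, A, D, F, E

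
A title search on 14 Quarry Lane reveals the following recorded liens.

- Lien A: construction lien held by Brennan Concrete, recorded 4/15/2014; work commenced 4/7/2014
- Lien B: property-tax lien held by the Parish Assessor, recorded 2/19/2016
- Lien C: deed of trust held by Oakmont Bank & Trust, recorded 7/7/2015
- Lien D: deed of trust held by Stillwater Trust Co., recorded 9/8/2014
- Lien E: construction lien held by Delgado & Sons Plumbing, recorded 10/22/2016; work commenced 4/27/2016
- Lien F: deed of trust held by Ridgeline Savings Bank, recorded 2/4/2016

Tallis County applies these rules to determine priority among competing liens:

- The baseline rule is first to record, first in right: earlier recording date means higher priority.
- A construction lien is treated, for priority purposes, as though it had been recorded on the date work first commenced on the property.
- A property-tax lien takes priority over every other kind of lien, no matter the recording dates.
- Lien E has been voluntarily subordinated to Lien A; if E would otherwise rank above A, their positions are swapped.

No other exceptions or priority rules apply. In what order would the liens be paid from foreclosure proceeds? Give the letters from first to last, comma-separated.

First, effective dates: A relates back to 4/7/2014 (work commenced); E relates back to 4/27/2016 (work commenced).
As a property-tax lien, B is senior to every other lien.
Ordering the rest by effective date: A (4/7/2014), D (9/8/2014), C (7/7/2015), F (2/4/2016), E (4/27/2016).
E is already junior to A, so the subordination agreement changes nothing.

B, A, D, C, F, E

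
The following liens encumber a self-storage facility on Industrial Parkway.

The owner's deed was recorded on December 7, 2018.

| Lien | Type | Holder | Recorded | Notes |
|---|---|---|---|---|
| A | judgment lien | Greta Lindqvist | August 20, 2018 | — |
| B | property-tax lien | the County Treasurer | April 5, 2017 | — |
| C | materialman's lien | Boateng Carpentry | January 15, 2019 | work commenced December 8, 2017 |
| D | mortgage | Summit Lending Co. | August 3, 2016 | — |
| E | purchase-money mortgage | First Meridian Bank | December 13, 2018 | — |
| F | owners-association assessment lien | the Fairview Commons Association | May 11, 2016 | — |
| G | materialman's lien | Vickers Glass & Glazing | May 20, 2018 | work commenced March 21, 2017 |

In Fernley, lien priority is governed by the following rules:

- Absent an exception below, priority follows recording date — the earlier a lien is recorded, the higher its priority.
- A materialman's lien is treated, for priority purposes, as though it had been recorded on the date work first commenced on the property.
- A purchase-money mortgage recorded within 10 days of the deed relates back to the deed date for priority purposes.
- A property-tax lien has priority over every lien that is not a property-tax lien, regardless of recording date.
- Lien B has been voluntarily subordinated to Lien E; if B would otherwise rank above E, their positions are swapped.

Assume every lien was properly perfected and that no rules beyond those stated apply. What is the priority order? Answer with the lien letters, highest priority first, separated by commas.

Effective dates after the stated exceptions: C relates back to December 8, 2017 (work commenced); E's effective date is the deed date, December 7, 2018; G's effective date is March 21, 2017, when work began.
B is a property-tax lien and takes priority over every other lien.
Remaining liens by effective date: F (May 11, 2016), D (August 3, 2016), G (March 21, 2017), C (December 8, 2017), A (August 20, 2018), E (December 7, 2018).
Because B would otherwise rank above E, the subordination swaps them.

E, F, D, G, C, A, B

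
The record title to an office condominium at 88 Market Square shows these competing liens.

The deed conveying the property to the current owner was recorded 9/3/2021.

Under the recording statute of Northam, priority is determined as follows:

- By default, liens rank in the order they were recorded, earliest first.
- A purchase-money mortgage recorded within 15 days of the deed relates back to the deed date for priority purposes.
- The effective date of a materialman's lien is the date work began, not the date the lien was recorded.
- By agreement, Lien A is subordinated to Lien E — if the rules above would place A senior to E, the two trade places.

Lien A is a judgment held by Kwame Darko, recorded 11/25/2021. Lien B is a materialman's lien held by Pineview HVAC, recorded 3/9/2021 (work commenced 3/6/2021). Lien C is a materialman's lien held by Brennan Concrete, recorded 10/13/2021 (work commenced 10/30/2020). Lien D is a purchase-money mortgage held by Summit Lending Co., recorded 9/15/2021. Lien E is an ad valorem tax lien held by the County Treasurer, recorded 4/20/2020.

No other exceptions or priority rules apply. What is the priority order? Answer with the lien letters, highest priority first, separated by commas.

E, C, B, D, A

Adjusting effective dates: B is treated as recorded 3/6/2021, the work-commencement date; C relates back to 10/30/2020 (work commenced); D's effective date is the deed date, 9/3/2021.
By effective date: E (4/20/2020), C (10/30/2020), B (3/6/2021), D (9/3/2021), A (11/25/2021).
Since A is not senior to E, the subordination leaves the order unchanged.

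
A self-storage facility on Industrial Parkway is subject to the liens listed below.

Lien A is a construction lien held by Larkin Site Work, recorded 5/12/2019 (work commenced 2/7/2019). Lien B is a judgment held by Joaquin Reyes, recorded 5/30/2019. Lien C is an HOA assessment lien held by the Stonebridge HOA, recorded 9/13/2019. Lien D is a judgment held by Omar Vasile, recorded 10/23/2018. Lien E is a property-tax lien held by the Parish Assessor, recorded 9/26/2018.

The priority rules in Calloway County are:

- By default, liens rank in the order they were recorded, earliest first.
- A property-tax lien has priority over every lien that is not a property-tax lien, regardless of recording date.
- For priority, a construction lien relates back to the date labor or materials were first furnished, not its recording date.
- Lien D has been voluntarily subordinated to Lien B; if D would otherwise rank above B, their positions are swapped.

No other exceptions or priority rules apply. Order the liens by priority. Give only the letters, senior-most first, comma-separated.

E, B, A, D, C

Effective dates after the stated exceptions: A is treated as recorded 2/7/2019, the work-commencement date.
E is a property-tax lien and takes priority over every other lien.
The other liens, earliest effective date first: D (10/23/2018), A (2/7/2019), B (5/30/2019), C (9/13/2019).
Because D would otherwise rank above B, the subordination swaps them.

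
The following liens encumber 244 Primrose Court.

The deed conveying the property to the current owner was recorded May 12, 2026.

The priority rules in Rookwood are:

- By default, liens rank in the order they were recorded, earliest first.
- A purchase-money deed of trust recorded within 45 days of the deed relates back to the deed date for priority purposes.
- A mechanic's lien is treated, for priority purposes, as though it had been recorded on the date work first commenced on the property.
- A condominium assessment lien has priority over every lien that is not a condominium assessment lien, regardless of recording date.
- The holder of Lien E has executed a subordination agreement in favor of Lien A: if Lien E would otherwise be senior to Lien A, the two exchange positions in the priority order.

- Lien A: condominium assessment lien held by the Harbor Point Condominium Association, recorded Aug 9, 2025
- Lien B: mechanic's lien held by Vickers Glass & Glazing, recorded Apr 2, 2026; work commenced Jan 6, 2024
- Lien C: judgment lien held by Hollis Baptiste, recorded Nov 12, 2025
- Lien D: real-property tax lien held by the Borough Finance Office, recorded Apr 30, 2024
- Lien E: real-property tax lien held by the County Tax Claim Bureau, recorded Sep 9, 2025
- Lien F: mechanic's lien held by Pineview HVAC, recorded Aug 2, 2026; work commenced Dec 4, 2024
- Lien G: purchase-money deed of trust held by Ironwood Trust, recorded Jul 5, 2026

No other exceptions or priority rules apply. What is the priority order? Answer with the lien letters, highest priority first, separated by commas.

A, B, D, F, E, C, G

Adjusting effective dates: B's effective date is Jan 6, 2024, when work began; F's effective date is Dec 4, 2024, when work began; G was recorded 54 days after the deed, outside the 45-day window, so it keeps its recording date.
A is a condominium assessment lien and takes priority over every other lien.
Remaining liens by effective date: B (Jan 6, 2024), D (Apr 30, 2024), F (Dec 4, 2024), E (Sep 9, 2025), C (Nov 12, 2025), G (Jul 5, 2026).
E already ranks below A; the subordination has no effect.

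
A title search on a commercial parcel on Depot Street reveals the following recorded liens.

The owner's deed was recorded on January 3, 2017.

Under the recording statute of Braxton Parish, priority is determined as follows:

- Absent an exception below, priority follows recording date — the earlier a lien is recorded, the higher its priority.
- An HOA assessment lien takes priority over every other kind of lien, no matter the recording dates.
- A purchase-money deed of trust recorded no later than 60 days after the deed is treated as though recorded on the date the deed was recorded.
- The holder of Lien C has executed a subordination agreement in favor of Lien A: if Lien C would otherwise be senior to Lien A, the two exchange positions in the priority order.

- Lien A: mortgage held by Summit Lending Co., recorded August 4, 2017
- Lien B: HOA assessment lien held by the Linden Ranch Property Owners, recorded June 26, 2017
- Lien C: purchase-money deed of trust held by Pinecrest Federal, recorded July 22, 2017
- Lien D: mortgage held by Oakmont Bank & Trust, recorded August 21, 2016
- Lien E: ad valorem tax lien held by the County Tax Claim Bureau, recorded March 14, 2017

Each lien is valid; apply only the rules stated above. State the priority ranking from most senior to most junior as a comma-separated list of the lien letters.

B, D, E, A, C

First, effective dates: C was recorded 200 days after the deed, outside the 60-day window, so it keeps its recording date.
B is an HOA assessment lien, so it outranks all other liens regardless of date.
Among the remaining liens, by effective date: D (August 21, 2016), E (March 14, 2017), C (July 22, 2017), A (August 4, 2017).
C is senior to A before the subordination, so the two trade places.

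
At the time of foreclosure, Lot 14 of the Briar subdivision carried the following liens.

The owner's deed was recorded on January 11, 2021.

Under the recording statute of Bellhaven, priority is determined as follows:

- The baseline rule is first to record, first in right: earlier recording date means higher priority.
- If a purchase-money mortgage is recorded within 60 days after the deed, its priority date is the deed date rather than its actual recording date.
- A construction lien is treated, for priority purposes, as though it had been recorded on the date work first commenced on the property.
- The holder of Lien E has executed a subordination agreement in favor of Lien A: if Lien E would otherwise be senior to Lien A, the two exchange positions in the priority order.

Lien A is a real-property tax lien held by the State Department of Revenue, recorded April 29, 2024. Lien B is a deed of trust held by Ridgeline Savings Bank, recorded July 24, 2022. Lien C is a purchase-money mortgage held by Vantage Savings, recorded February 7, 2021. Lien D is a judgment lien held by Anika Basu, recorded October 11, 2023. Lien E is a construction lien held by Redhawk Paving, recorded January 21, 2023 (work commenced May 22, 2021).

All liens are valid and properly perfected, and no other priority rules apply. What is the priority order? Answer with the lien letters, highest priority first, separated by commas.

Effective dates: C relates back to the deed date January 11, 2021; E's effective date is May 22, 2021, when work began.
By effective date: C (January 11, 2021), E (May 22, 2021), B (July 24, 2022), D (October 11, 2023), A (April 29, 2024).
Because E would otherwise rank above A, the subordination swaps them.

C, A, B, D, E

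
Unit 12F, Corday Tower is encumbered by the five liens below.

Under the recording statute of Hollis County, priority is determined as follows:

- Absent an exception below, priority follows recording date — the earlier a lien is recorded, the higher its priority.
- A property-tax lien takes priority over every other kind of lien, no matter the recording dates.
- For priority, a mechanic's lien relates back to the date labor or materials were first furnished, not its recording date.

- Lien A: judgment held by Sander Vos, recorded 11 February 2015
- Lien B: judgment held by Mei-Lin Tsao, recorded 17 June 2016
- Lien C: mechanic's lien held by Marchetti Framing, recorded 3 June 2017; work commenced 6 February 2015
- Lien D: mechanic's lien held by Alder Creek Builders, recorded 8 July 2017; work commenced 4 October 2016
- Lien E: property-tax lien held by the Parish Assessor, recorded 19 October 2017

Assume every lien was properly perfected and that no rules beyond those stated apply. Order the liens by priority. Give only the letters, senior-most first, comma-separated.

Adjusting effective dates: C's effective date is 6 February 2015, when work began; D's effective date is 4 October 2016, when work began.
E is a property-tax lien, so it outranks all other liens regardless of date.
Among the remaining liens, by effective date: C (6 February 2015), A (11 February 2015), B (17 June 2016), D (4 October 2016).

E, C, A, B, D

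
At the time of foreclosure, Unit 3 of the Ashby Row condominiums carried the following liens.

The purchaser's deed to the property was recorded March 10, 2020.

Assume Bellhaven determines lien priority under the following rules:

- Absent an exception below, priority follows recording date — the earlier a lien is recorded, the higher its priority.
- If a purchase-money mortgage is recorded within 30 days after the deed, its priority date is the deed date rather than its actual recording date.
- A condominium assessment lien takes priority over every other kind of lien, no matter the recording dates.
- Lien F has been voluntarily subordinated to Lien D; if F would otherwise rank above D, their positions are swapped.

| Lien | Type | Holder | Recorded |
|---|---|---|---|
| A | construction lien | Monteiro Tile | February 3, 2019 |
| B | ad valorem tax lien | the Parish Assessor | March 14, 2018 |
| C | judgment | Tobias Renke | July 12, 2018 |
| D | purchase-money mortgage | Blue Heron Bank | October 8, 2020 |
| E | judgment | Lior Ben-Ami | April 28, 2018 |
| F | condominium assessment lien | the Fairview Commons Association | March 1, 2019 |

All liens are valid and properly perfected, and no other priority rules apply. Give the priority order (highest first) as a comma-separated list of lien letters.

Effective dates: D was recorded 212 days after the deed — beyond 30 days — so no relation-back applies.
As a condominium assessment lien, F is senior to every other lien.
Among the remaining liens, by effective date: B (March 14, 2018), E (April 28, 2018), C (July 12, 2018), A (February 3, 2019), D (October 8, 2020).
F would otherwise be senior to D, so under the subordination agreement F and D exchange positions.

D, B, E, C, A, F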